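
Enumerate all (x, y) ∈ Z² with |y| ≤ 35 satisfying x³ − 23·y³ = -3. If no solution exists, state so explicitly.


The equation is x³ - 23y³ = -3. For fixed y, x³ = 23·y³ − 3, so a solution requires the RHS to be a perfect cube.
Strategy: iterate y from -35 to 35, compute RHS = 23·y³ − 3, and check whether it is a (positive or negative) perfect cube.
Check small values of y:
  y = 0: RHS = -3 is not a perfect cube.
  y = 1: RHS = 20 is not a perfect cube.
  y = -1: RHS = -26 is not a perfect cube.
  y = 2: RHS = 181 is not a perfect cube.
  y = -2: RHS = -187 is not a perfect cube.
  y = 3: RHS = 618 is not a perfect cube.
  y = -3: RHS = -624 is not a perfect cube.
Continuing the search up to |y| = 35 finds no solutions either.
No (x, y) in the scanned range satisfies the equation.

No integer solutions with |y| ≤ 35.


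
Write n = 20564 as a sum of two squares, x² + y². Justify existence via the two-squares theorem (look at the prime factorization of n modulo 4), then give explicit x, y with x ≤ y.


Step 1: Factor n = 20564 = 2^2 · 53 · 97.
Step 2: Check the mod-4 condition on each prime factor: 2 = 2 (special); 53 ≡ 1 (mod 4), exponent 1; 97 ≡ 1 (mod 4), exponent 1.
All primes ≡ 3 (mod 4) appear to even exponent (or don't appear), so by the two-squares theorem n IS expressible as a sum of two squares.
Step 3: Build a representation. Group n = k² · m with k = 2 and m = 53 · 97 = 5141 (a product of primes ≡ 1 (mod 4)); a representation of m scales to one of n via (k·x)² + (k·y)² = k²(x² + y²). Each prime p ≡ 1 (mod 4) is itself a sum of two squares; find a² by testing p − a² for a perfect square:
  53: 53 − 1² = 52, 53 − 2² = 49 = 7² ⇒ 53 = 2² + 7².
  97: 97 − 1² = 96, 97 − 2² = 93, 97 − 3² = 88, 97 − 4² = 81 = 9² ⇒ 97 = 4² + 9².
  Combine using the Brahmagupta–Fibonacci identity (a² + b²)(c² + d²) = (ac − bd)² + (ad + bc)² = (ac + bd)² + (ad − bc)²:
  53 · 97 = 5141: from (2² + 7²)(4² + 9²), take (2·4 − 7·9, 2·9 + 7·4) = (8 − 63, 18 + 28) = (-55, 46); dropping signs (only squares matter) gives (55, 46); check 55² + 46² = 3025 + 2116 = 5141 ✓.
  Scale by k = 2: (2·55, 2·46) = (110, 92).
Step 4: Order so x ≤ y and verify: 92² + 110² = 8464 + 12100 = 20564 = n. ✓

n = 20564 = 92² + 110² (one valid representation with x ≤ y).


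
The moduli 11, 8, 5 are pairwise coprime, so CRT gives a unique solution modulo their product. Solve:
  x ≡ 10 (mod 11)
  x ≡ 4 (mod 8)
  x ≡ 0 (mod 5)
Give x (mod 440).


Moduli 11, 8, 5 are pairwise coprime; by CRT there is a unique solution modulo M = 11 · 8 · 5 = 440.
Solve pairwise, accumulating the modulus:
  Start with x ≡ 10 (mod 11).
  Combine with x ≡ 4 (mod 8): since gcd(11, 8) = 1, we get a unique residue mod 88.
    Write x = 10 + 11·t and substitute into x ≡ 4 (mod 8): 11·t ≡ 4 − 10 = -6 (mod 8).
    Reduce coefficients mod 8: 3·t ≡ 2 (mod 8).
    The inverse of 3 mod 8 is 3 (since 3·3 = 9 = 1·8 + 1), so t ≡ 3·2 = 6 ≡ 6 (mod 8).
    Then x = 10 + 11·6 = 76, valid modulo lcm(11, 8) = 88: x ≡ 76 (mod 88).
  Combine with x ≡ 0 (mod 5): since gcd(88, 5) = 1, we get a unique residue mod 440.
    Write x = 76 + 88·t and substitute into x ≡ 0 (mod 5): 88·t ≡ 0 − 76 = -76 (mod 5).
    Reduce coefficients mod 5: 3·t ≡ 4 (mod 5).
    The inverse of 3 mod 5 is 2 (since 3·2 = 6 = 1·5 + 1), so t ≡ 2·4 = 8 ≡ 3 (mod 5).
    Then x = 76 + 88·3 = 340, valid modulo lcm(88, 5) = 440: x ≡ 340 (mod 440).
Verify: 340 mod 11 = 10 ✓, 340 mod 8 = 4 ✓, 340 mod 5 = 0 ✓.

x ≡ 340 (mod 440).


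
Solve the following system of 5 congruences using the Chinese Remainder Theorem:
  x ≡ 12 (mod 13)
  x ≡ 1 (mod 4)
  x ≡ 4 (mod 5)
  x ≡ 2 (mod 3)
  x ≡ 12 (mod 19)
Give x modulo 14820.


Product of moduli M = 13 · 4 · 5 · 3 · 19 = 14820.
Merge one congruence at a time:
  Start: x ≡ 12 (mod 13).
  Combine with x ≡ 1 (mod 4); new modulus lcm = 52.
    Write x = 12 + 13·t and substitute into x ≡ 1 (mod 4): 13·t ≡ 1 − 12 = -11 (mod 4).
    Reduce coefficients mod 4: 1·t ≡ 1 (mod 4).
    So t ≡ 1 (mod 4).
    Then x = 12 + 13·1 = 25, valid modulo lcm(13, 4) = 52: x ≡ 25 (mod 52).
  Combine with x ≡ 4 (mod 5); new modulus lcm = 260.
    Write x = 25 + 52·t and substitute into x ≡ 4 (mod 5): 52·t ≡ 4 − 25 = -21 (mod 5).
    Reduce coefficients mod 5: 2·t ≡ 4 (mod 5).
    The inverse of 2 mod 5 is 3 (since 2·3 = 6 = 1·5 + 1), so t ≡ 3·4 = 12 ≡ 2 (mod 5).
    Then x = 25 + 52·2 = 129, valid modulo lcm(52, 5) = 260: x ≡ 129 (mod 260).
  Combine with x ≡ 2 (mod 3); new modulus lcm = 780.
    Write x = 129 + 260·t and substitute into x ≡ 2 (mod 3): 260·t ≡ 2 − 129 = -127 (mod 3).
    Reduce coefficients mod 3: 2·t ≡ 2 (mod 3).
    The inverse of 2 mod 3 is 2 (since 2·2 = 4 = 1·3 + 1), so t ≡ 2·2 = 4 ≡ 1 (mod 3).
    Then x = 129 + 260·1 = 389, valid modulo lcm(260, 3) = 780: x ≡ 389 (mod 780).
  Combine with x ≡ 12 (mod 19); new modulus lcm = 14820.
    Write x = 389 + 780·t and substitute into x ≡ 12 (mod 19): 780·t ≡ 12 − 389 = -377 (mod 19).
    Reduce coefficients mod 19: 1·t ≡ 3 (mod 19).
    So t ≡ 3 (mod 19).
    Then x = 389 + 780·3 = 2729, valid modulo lcm(780, 19) = 14820: x ≡ 2729 (mod 14820).
Verify against each original: 2729 mod 13 = 12, 2729 mod 4 = 1, 2729 mod 5 = 4, 2729 mod 3 = 2, 2729 mod 19 = 12.

x ≡ 2729 (mod 14820).


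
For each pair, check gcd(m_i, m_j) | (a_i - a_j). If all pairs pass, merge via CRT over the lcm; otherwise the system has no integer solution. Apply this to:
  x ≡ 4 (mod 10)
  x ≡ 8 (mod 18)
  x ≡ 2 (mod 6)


Moduli 10, 18, 6 are not pairwise coprime, so CRT works modulo lcm(m_i) when all pairwise compatibility conditions hold.
Pairwise compatibility: gcd(m_i, m_j) must divide a_i - a_j for every pair.
Merge one congruence at a time:
  Start: x ≡ 4 (mod 10).
  Combine with x ≡ 8 (mod 18): gcd(10, 18) = 2; 8 - 4 = 4, which IS divisible by 2, so compatible.
    Write x = 4 + 10·t and substitute into x ≡ 8 (mod 18): 10·t ≡ 8 − 4 = 4 (mod 18).
    Divide the congruence (and modulus) by g = 2: 5·t ≡ 2 (mod 9).
    The inverse of 5 mod 9 is 2 (since 5·2 = 10 = 1·9 + 1), so t ≡ 2·2 = 4 ≡ 4 (mod 9).
    Then x = 4 + 10·4 = 44, valid modulo lcm(10, 18) = 90: x ≡ 44 (mod 90).
  Combine with x ≡ 2 (mod 6): gcd(90, 6) = 6; 2 - 44 = -42, which IS divisible by 6, so compatible.
    Write x = 44 + 90·t and substitute into x ≡ 2 (mod 6): 90·t ≡ 2 − 44 = -42 (mod 6).
    Divide the congruence (and modulus) by g = 6: 15·t ≡ -7 (mod 1).
    Modulo 1 every t works; take t = 0.
    Then x = 44 + 90·0 = 44, valid modulo lcm(90, 6) = 90: x ≡ 44 (mod 90).
Verify: 44 mod 10 = 4, 44 mod 18 = 8, 44 mod 6 = 2.

x ≡ 44 (mod 90).


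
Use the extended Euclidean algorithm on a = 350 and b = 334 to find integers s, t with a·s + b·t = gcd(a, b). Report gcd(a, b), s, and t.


Euclidean algorithm on (350, 334) — divide until remainder is 0:
  350 = 1 · 334 + 16
  334 = 20 · 16 + 14
  16 = 1 · 14 + 2
  14 = 7 · 2 + 0
gcd(350, 334) = 2.
Track Bezout coefficients alongside the remainders: start with r₀ = 350 = a·1 + b·0 (s = 1, t = 0) and r₁ = 334 = a·0 + b·1 (s = 0, t = 1); each new remainder r_{k+1} = r_{k-1} − q_k·r_k inherits s_{k+1} = s_{k-1} − q_k·s_k, t_{k+1} = t_{k-1} − q_k·t_k, so r_k = a·s_k + b·t_k at every step:
  q = 1: r = 16, s = 1 − 1·0 = 1, t = 0 − 1·1 = -1  (check: 350·1 + 334·(-1) = 16)
  q = 20: r = 14, s = 0 − 20·1 = -20, t = 1 − 20·(-1) = 21  (check: 350·(-20) + 334·21 = 14)
  q = 1: r = 2, s = 1 − 1·(-20) = 21, t = -1 − 1·21 = -22  (check: 350·21 + 334·(-22) = 2)
The row with r = 2 (the gcd) gives the Bezout coefficients s = 21, t = -22.
Result: 350 · (21) + 334 · (-22) = 2.

gcd(350, 334) = 2; s = 21, t = -22 (check: 350·21 + 334·(-22) = 2).


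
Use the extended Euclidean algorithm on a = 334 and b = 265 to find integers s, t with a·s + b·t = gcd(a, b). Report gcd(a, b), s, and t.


Euclidean algorithm on (334, 265) — divide until remainder is 0:
  334 = 1 · 265 + 69
  265 = 3 · 69 + 58
  69 = 1 · 58 + 11
  58 = 5 · 11 + 3
  11 = 3 · 3 + 2
  3 = 1 · 2 + 1
  2 = 2 · 1 + 0
gcd(334, 265) = 1.
Track Bezout coefficients alongside the remainders: start with r₀ = 334 = a·1 + b·0 (s = 1, t = 0) and r₁ = 265 = a·0 + b·1 (s = 0, t = 1); each new remainder r_{k+1} = r_{k-1} − q_k·r_k inherits s_{k+1} = s_{k-1} − q_k·s_k, t_{k+1} = t_{k-1} − q_k·t_k, so r_k = a·s_k + b·t_k at every step:
  q = 1: r = 69, s = 1 − 1·0 = 1, t = 0 − 1·1 = -1  (check: 334·1 + 265·(-1) = 69)
  q = 3: r = 58, s = 0 − 3·1 = -3, t = 1 − 3·(-1) = 4  (check: 334·(-3) + 265·4 = 58)
  q = 1: r = 11, s = 1 − 1·(-3) = 4, t = -1 − 1·4 = -5  (check: 334·4 + 265·(-5) = 11)
  q = 5: r = 3, s = -3 − 5·4 = -23, t = 4 − 5·(-5) = 29  (check: 334·(-23) + 265·29 = 3)
  q = 3: r = 2, s = 4 − 3·(-23) = 73, t = -5 − 3·29 = -92  (check: 334·73 + 265·(-92) = 2)
  q = 1: r = 1, s = -23 − 1·73 = -96, t = 29 − 1·(-92) = 121  (check: 334·(-96) + 265·121 = 1)
The row with r = 1 (the gcd) gives the Bezout coefficients s = -96, t = 121.
Result: 334 · (-96) + 265 · (121) = 1.

gcd(334, 265) = 1; s = -96, t = 121 (check: 334·(-96) + 265·121 = 1).


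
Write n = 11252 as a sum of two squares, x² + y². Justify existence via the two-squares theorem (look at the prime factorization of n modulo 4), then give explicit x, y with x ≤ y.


Step 1: Factor n = 11252 = 2^2 · 29 · 97.
Step 2: Check the mod-4 condition on each prime factor: 2 = 2 (special); 29 ≡ 1 (mod 4), exponent 1; 97 ≡ 1 (mod 4), exponent 1.
All primes ≡ 3 (mod 4) appear to even exponent (or don't appear), so by the two-squares theorem n IS expressible as a sum of two squares.
Step 3: Build a representation. Group n = k² · m with k = 2 and m = 29 · 97 = 2813 (a product of primes ≡ 1 (mod 4)); a representation of m scales to one of n via (k·x)² + (k·y)² = k²(x² + y²). Each prime p ≡ 1 (mod 4) is itself a sum of two squares; find a² by testing p − a² for a perfect square:
  29: 29 − 1² = 28, 29 − 2² = 25 = 5² ⇒ 29 = 2² + 5².
  97: 97 − 1² = 96, 97 − 2² = 93, 97 − 3² = 88, 97 − 4² = 81 = 9² ⇒ 97 = 4² + 9².
  Combine using the Brahmagupta–Fibonacci identity (a² + b²)(c² + d²) = (ac − bd)² + (ad + bc)² = (ac + bd)² + (ad − bc)²:
  29 · 97 = 2813: from (2² + 5²)(4² + 9²), take (2·4 − 5·9, 2·9 + 5·4) = (8 − 45, 18 + 20) = (-37, 38); dropping signs (only squares matter) gives (37, 38); check 37² + 38² = 1369 + 1444 = 2813 ✓.
  Scale by k = 2: (2·37, 2·38) = (74, 76).
Step 4: Order so x ≤ y and verify: 74² + 76² = 5476 + 5776 = 11252 = n. ✓

n = 11252 = 74² + 76² (one valid representation with x ≤ y).


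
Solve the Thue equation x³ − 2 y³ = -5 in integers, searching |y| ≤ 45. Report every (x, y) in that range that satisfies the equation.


The equation is x³ - 2y³ = -5. For fixed y, x³ = 2·y³ − 5, so a solution requires the RHS to be a perfect cube.
Strategy: iterate y from -45 to 45, compute RHS = 2·y³ − 5, and check whether it is a (positive or negative) perfect cube.
Check small values of y:
  y = 0: RHS = -5 is not a perfect cube.
  y = 1: RHS = -3 is not a perfect cube.
  y = -1: RHS = -7 is not a perfect cube.
  y = 2: RHS = 11 is not a perfect cube.
  y = -2: RHS = -21 is not a perfect cube.
  y = 3: RHS = 49 is not a perfect cube.
  y = -3: RHS = -59 is not a perfect cube.
Continuing the search up to |y| = 45 finds no solutions either.
No (x, y) in the scanned range satisfies the equation.

No integer solutions with |y| ≤ 45.


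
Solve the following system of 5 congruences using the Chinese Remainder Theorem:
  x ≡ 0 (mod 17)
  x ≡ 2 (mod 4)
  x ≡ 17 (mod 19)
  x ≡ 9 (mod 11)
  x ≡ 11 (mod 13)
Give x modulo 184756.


Product of moduli M = 17 · 4 · 19 · 11 · 13 = 184756.
Merge one congruence at a time:
  Start: x ≡ 0 (mod 17).
  Combine with x ≡ 2 (mod 4); new modulus lcm = 68.
    Write x = 0 + 17·t and substitute into x ≡ 2 (mod 4): 17·t ≡ 2 − 0 = 2 (mod 4).
    Reduce coefficients mod 4: 1·t ≡ 2 (mod 4).
    So t ≡ 2 (mod 4).
    Then x = 0 + 17·2 = 34, valid modulo lcm(17, 4) = 68: x ≡ 34 (mod 68).
  Combine with x ≡ 17 (mod 19); new modulus lcm = 1292.
    Write x = 34 + 68·t and substitute into x ≡ 17 (mod 19): 68·t ≡ 17 − 34 = -17 (mod 19).
    Reduce coefficients mod 19: 11·t ≡ 2 (mod 19).
    The inverse of 11 mod 19 is 7 (since 11·7 = 77 = 4·19 + 1), so t ≡ 7·2 = 14 ≡ 14 (mod 19).
    Then x = 34 + 68·14 = 986, valid modulo lcm(68, 19) = 1292: x ≡ 986 (mod 1292).
  Combine with x ≡ 9 (mod 11); new modulus lcm = 14212.
    Write x = 986 + 1292·t and substitute into x ≡ 9 (mod 11): 1292·t ≡ 9 − 986 = -977 (mod 11).
    Reduce coefficients mod 11: 5·t ≡ 2 (mod 11).
    The inverse of 5 mod 11 is 9 (since 5·9 = 45 = 4·11 + 1), so t ≡ 9·2 = 18 ≡ 7 (mod 11).
    Then x = 986 + 1292·7 = 10030, valid modulo lcm(1292, 11) = 14212: x ≡ 10030 (mod 14212).
  Combine with x ≡ 11 (mod 13); new modulus lcm = 184756.
    Write x = 10030 + 14212·t and substitute into x ≡ 11 (mod 13): 14212·t ≡ 11 − 10030 = -10019 (mod 13).
    Reduce coefficients mod 13: 3·t ≡ 4 (mod 13).
    The inverse of 3 mod 13 is 9 (since 3·9 = 27 = 2·13 + 1), so t ≡ 9·4 = 36 ≡ 10 (mod 13).
    Then x = 10030 + 14212·10 = 152150, valid modulo lcm(14212, 13) = 184756: x ≡ 152150 (mod 184756).
Verify against each original: 152150 mod 17 = 0, 152150 mod 4 = 2, 152150 mod 19 = 17, 152150 mod 11 = 9, 152150 mod 13 = 11.

x ≡ 152150 (mod 184756).


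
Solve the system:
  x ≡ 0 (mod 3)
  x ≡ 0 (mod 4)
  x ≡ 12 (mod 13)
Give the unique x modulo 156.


Moduli 3, 4, 13 are pairwise coprime; by CRT there is a unique solution modulo M = 3 · 4 · 13 = 156.
Solve pairwise, accumulating the modulus:
  Start with x ≡ 0 (mod 3).
  Combine with x ≡ 0 (mod 4): since gcd(3, 4) = 1, we get a unique residue mod 12.
    Write x = 0 + 3·t and substitute into x ≡ 0 (mod 4): 3·t ≡ 0 − 0 = 0 (mod 4).
    The inverse of 3 mod 4 is 3 (since 3·3 = 9 = 2·4 + 1), so t ≡ 3·0 = 0 ≡ 0 (mod 4).
    Then x = 0 + 3·0 = 0, valid modulo lcm(3, 4) = 12: x ≡ 0 (mod 12).
  Combine with x ≡ 12 (mod 13): since gcd(12, 13) = 1, we get a unique residue mod 156.
    Write x = 0 + 12·t and substitute into x ≡ 12 (mod 13): 12·t ≡ 12 − 0 = 12 (mod 13).
    The inverse of 12 mod 13 is 12 (since 12·12 = 144 = 11·13 + 1), so t ≡ 12·12 = 144 ≡ 1 (mod 13).
    Then x = 0 + 12·1 = 12, valid modulo lcm(12, 13) = 156: x ≡ 12 (mod 156).
Verify: 12 mod 3 = 0 ✓, 12 mod 4 = 0 ✓, 12 mod 13 = 12 ✓.

x ≡ 12 (mod 156).


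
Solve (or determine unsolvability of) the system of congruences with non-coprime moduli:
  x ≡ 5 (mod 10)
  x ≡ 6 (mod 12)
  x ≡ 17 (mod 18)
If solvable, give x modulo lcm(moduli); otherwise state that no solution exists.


Moduli 10, 12, 18 are not pairwise coprime, so CRT works modulo lcm(m_i) when all pairwise compatibility conditions hold.
Pairwise compatibility: gcd(m_i, m_j) must divide a_i - a_j for every pair.
Merge one congruence at a time:
  Start: x ≡ 5 (mod 10).
  Combine with x ≡ 6 (mod 12): gcd(10, 12) = 2, and 6 - 5 = 1 is NOT divisible by 2.
    ⇒ system is inconsistent (no integer solution).

No solution (the system is inconsistent).


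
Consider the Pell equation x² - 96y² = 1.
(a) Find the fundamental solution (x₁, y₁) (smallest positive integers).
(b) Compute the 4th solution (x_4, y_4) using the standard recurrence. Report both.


Step 1: Find the fundamental solution (x₁, y₁) of x² - 96y² = 1.
  Expand √96 as a continued fraction. a₀ = ⌊√96⌋ = 9; iterate m_{k+1} = d_k·a_k − m_k, d_{k+1} = (96 − m_{k+1}²)/d_k, a_{k+1} = ⌊(a₀ + m_{k+1})/d_{k+1}⌋ (starting m₀ = 0, d₀ = 1), with convergents p_k = a_k·p_{k-1} + p_{k-2}, q_k = a_k·q_{k-1} + q_{k-2} (p₋₁ = 1, q₋₁ = 0):
  k = 0: a₀ = 9; p₀/q₀ = 9/1; p₀² − 96·q₀² = 81 − 96 = -15.
  k = 1: m = 9, d = 15, a = ⌊(9 + 9)/15⌋ = 1; p/q = (1·9 + 1)/(1·1 + 0) = 10/1; p² − 96·q² = 100 − 96 = 4.
  k = 2: m = 6, d = 4, a = ⌊(9 + 6)/4⌋ = 3; p/q = (3·10 + 9)/(3·1 + 1) = 39/4; p² − 96·q² = 1521 − 1536 = -15.
  k = 3: m = 6, d = 15, a = ⌊(9 + 6)/15⌋ = 1; p/q = (1·39 + 10)/(1·4 + 1) = 49/5; p² − 96·q² = 2401 − 2400 = 1.
  The first convergent with p² − 96·q² = 1 gives the fundamental solution (x₁, y₁) = (49, 5).
Step 2: Apply the recurrence (x_{n+1}, y_{n+1}) = (x₁x_n + 96y₁y_n, x₁y_n + y₁x_n) repeatedly.
  From (x_1, y_1) = (49, 5): x_2 = 49·49 + 96·5·5 = 4801; y_2 = 49·5 + 5·49 = 490.
  From (x_2, y_2) = (4801, 490): x_3 = 49·4801 + 96·5·490 = 470449; y_3 = 49·490 + 5·4801 = 48015.
  From (x_3, y_3) = (470449, 48015): x_4 = 49·470449 + 96·5·48015 = 46099201; y_4 = 49·48015 + 5·470449 = 4704980.
Step 3: Verify x_4² - 96·y_4² = 2125136332838401 - 2125136332838400 = 1 (should be 1). ✓

(x_1, y_1) = (49, 5); (x_4, y_4) = (46099201, 4704980).


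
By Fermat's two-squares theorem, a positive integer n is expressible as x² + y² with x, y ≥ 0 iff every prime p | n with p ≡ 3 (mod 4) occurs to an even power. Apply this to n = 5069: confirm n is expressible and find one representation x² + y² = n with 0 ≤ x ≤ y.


Step 1: Factor n = 5069 = 37 · 137.
Step 2: Check the mod-4 condition on each prime factor: 37 ≡ 1 (mod 4), exponent 1; 137 ≡ 1 (mod 4), exponent 1.
All primes ≡ 3 (mod 4) appear to even exponent (or don't appear), so by the two-squares theorem n IS expressible as a sum of two squares.
Step 3: Build a representation. Here n = 37 · 137 is a product of primes ≡ 1 (mod 4). Each prime p ≡ 1 (mod 4) is itself a sum of two squares; find a² by testing p − a² for a perfect square:
  37: 37 − 1² = 36 = 6² ⇒ 37 = 1² + 6².
  137: 137 − 1² = 136, 137 − 2² = 133, 137 − 3² = 128, 137 − 4² = 121 = 11² ⇒ 137 = 4² + 11².
  Combine using the Brahmagupta–Fibonacci identity (a² + b²)(c² + d²) = (ac − bd)² + (ad + bc)² = (ac + bd)² + (ad − bc)²:
  37 · 137 = 5069: from (1² + 6²)(4² + 11²), take (1·4 − 6·11, 1·11 + 6·4) = (4 − 66, 11 + 24) = (-62, 35); dropping signs (only squares matter) gives (62, 35); check 62² + 35² = 3844 + 1225 = 5069 ✓.
Step 4: Order so x ≤ y and verify: 35² + 62² = 1225 + 3844 = 5069 = n. ✓

n = 5069 = 35² + 62² (one valid representation with x ≤ y).


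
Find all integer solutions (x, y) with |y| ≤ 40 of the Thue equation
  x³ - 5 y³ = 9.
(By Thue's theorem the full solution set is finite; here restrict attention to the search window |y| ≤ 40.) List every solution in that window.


The equation is x³ - 5y³ = 9. For fixed y, x³ = 5·y³ + 9, so a solution requires the RHS to be a perfect cube.
Strategy: iterate y from -40 to 40, compute RHS = 5·y³ + 9, and check whether it is a (positive or negative) perfect cube.
Check small values of y:
  y = 0: RHS = 9 is not a perfect cube.
  y = 1: RHS = 14 is not a perfect cube.
  y = -1: RHS = 4 is not a perfect cube.
  y = 2: RHS = 49 is not a perfect cube.
  y = -2: RHS = -31 is not a perfect cube.
  y = 3: RHS = 144 is not a perfect cube.
  y = -3: RHS = -126 is not a perfect cube.
Continuing the search up to |y| = 40 finds no solutions either.
No (x, y) in the scanned range satisfies the equation.

No integer solutions with |y| ≤ 40.


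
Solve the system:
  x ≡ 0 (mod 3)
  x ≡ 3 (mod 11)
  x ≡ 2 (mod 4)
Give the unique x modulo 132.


Moduli 3, 11, 4 are pairwise coprime; by CRT there is a unique solution modulo M = 3 · 11 · 4 = 132.
Solve pairwise, accumulating the modulus:
  Start with x ≡ 0 (mod 3).
  Combine with x ≡ 3 (mod 11): since gcd(3, 11) = 1, we get a unique residue mod 33.
    Write x = 0 + 3·t and substitute into x ≡ 3 (mod 11): 3·t ≡ 3 − 0 = 3 (mod 11).
    The inverse of 3 mod 11 is 4 (since 3·4 = 12 = 1·11 + 1), so t ≡ 4·3 = 12 ≡ 1 (mod 11).
    Then x = 0 + 3·1 = 3, valid modulo lcm(3, 11) = 33: x ≡ 3 (mod 33).
  Combine with x ≡ 2 (mod 4): since gcd(33, 4) = 1, we get a unique residue mod 132.
    Write x = 3 + 33·t and substitute into x ≡ 2 (mod 4): 33·t ≡ 2 − 3 = -1 (mod 4).
    Reduce coefficients mod 4: 1·t ≡ 3 (mod 4).
    So t ≡ 3 (mod 4).
    Then x = 3 + 33·3 = 102, valid modulo lcm(33, 4) = 132: x ≡ 102 (mod 132).
Verify: 102 mod 3 = 0 ✓, 102 mod 11 = 3 ✓, 102 mod 4 = 2 ✓.

x ≡ 102 (mod 132).


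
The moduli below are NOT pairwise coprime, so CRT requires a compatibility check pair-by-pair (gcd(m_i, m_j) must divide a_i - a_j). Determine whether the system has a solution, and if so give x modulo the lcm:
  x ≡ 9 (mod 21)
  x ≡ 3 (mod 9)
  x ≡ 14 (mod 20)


Moduli 21, 9, 20 are not pairwise coprime, so CRT works modulo lcm(m_i) when all pairwise compatibility conditions hold.
Pairwise compatibility: gcd(m_i, m_j) must divide a_i - a_j for every pair.
Merge one congruence at a time:
  Start: x ≡ 9 (mod 21).
  Combine with x ≡ 3 (mod 9): gcd(21, 9) = 3; 3 - 9 = -6, which IS divisible by 3, so compatible.
    Write x = 9 + 21·t and substitute into x ≡ 3 (mod 9): 21·t ≡ 3 − 9 = -6 (mod 9).
    Divide the congruence (and modulus) by g = 3: 7·t ≡ -2 (mod 3).
    Reduce coefficients mod 3: 1·t ≡ 1 (mod 3).
    So t ≡ 1 (mod 3).
    Then x = 9 + 21·1 = 30, valid modulo lcm(21, 9) = 63: x ≡ 30 (mod 63).
  Combine with x ≡ 14 (mod 20): gcd(63, 20) = 1; 14 - 30 = -16, which IS divisible by 1, so compatible.
    Write x = 30 + 63·t and substitute into x ≡ 14 (mod 20): 63·t ≡ 14 − 30 = -16 (mod 20).
    Reduce coefficients mod 20: 3·t ≡ 4 (mod 20).
    The inverse of 3 mod 20 is 7 (since 3·7 = 21 = 1·20 + 1), so t ≡ 7·4 = 28 ≡ 8 (mod 20).
    Then x = 30 + 63·8 = 534, valid modulo lcm(63, 20) = 1260: x ≡ 534 (mod 1260).
Verify: 534 mod 21 = 9, 534 mod 9 = 3, 534 mod 20 = 14.

x ≡ 534 (mod 1260).


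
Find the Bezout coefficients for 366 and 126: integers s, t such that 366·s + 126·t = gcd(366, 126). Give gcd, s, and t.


Euclidean algorithm on (366, 126) — divide until remainder is 0:
  366 = 2 · 126 + 114
  126 = 1 · 114 + 12
  114 = 9 · 12 + 6
  12 = 2 · 6 + 0
gcd(366, 126) = 6.
Track Bezout coefficients alongside the remainders: start with r₀ = 366 = a·1 + b·0 (s = 1, t = 0) and r₁ = 126 = a·0 + b·1 (s = 0, t = 1); each new remainder r_{k+1} = r_{k-1} − q_k·r_k inherits s_{k+1} = s_{k-1} − q_k·s_k, t_{k+1} = t_{k-1} − q_k·t_k, so r_k = a·s_k + b·t_k at every step:
  q = 2: r = 114, s = 1 − 2·0 = 1, t = 0 − 2·1 = -2  (check: 366·1 + 126·(-2) = 114)
  q = 1: r = 12, s = 0 − 1·1 = -1, t = 1 − 1·(-2) = 3  (check: 366·(-1) + 126·3 = 12)
  q = 9: r = 6, s = 1 − 9·(-1) = 10, t = -2 − 9·3 = -29  (check: 366·10 + 126·(-29) = 6)
The row with r = 6 (the gcd) gives the Bezout coefficients s = 10, t = -29.
Result: 366 · (10) + 126 · (-29) = 6.

gcd(366, 126) = 6; s = 10, t = -29 (check: 366·10 + 126·(-29) = 6).


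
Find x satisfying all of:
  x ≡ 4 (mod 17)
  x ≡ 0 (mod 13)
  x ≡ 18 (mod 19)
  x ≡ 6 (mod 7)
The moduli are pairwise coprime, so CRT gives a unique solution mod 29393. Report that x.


Product of moduli M = 17 · 13 · 19 · 7 = 29393.
Merge one congruence at a time:
  Start: x ≡ 4 (mod 17).
  Combine with x ≡ 0 (mod 13); new modulus lcm = 221.
    Write x = 4 + 17·t and substitute into x ≡ 0 (mod 13): 17·t ≡ 0 − 4 = -4 (mod 13).
    Reduce coefficients mod 13: 4·t ≡ 9 (mod 13).
    The inverse of 4 mod 13 is 10 (since 4·10 = 40 = 3·13 + 1), so t ≡ 10·9 = 90 ≡ 12 (mod 13).
    Then x = 4 + 17·12 = 208, valid modulo lcm(17, 13) = 221: x ≡ 208 (mod 221).
  Combine with x ≡ 18 (mod 19); new modulus lcm = 4199.
    Write x = 208 + 221·t and substitute into x ≡ 18 (mod 19): 221·t ≡ 18 − 208 = -190 (mod 19).
    Reduce coefficients mod 19: 12·t ≡ 0 (mod 19).
    The inverse of 12 mod 19 is 8 (since 12·8 = 96 = 5·19 + 1), so t ≡ 8·0 = 0 ≡ 0 (mod 19).
    Then x = 208 + 221·0 = 208, valid modulo lcm(221, 19) = 4199: x ≡ 208 (mod 4199).
  Combine with x ≡ 6 (mod 7); new modulus lcm = 29393.
    Write x = 208 + 4199·t and substitute into x ≡ 6 (mod 7): 4199·t ≡ 6 − 208 = -202 (mod 7).
    Reduce coefficients mod 7: 6·t ≡ 1 (mod 7).
    The inverse of 6 mod 7 is 6 (since 6·6 = 36 = 5·7 + 1), so t ≡ 6·1 = 6 ≡ 6 (mod 7).
    Then x = 208 + 4199·6 = 25402, valid modulo lcm(4199, 7) = 29393: x ≡ 25402 (mod 29393).
Verify against each original: 25402 mod 17 = 4, 25402 mod 13 = 0, 25402 mod 19 = 18, 25402 mod 7 = 6.

x ≡ 25402 (mod 29393).


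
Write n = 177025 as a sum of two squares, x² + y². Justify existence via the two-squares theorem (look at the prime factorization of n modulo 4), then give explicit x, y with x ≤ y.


Step 1: Factor n = 177025 = 5^2 · 73 · 97.
Step 2: Check the mod-4 condition on each prime factor: 5 ≡ 1 (mod 4), exponent 2; 73 ≡ 1 (mod 4), exponent 1; 97 ≡ 1 (mod 4), exponent 1.
All primes ≡ 3 (mod 4) appear to even exponent (or don't appear), so by the two-squares theorem n IS expressible as a sum of two squares.
Step 3: Build a representation. Group n = k² · m with k = 5 and m = 73 · 97 = 7081 (a product of primes ≡ 1 (mod 4)); a representation of m scales to one of n via (k·x)² + (k·y)² = k²(x² + y²). Each prime p ≡ 1 (mod 4) is itself a sum of two squares; find a² by testing p − a² for a perfect square:
  73: 73 − 1² = 72, 73 − 2² = 69, 73 − 3² = 64 = 8² ⇒ 73 = 3² + 8².
  97: 97 − 1² = 96, 97 − 2² = 93, 97 − 3² = 88, 97 − 4² = 81 = 9² ⇒ 97 = 4² + 9².
  Combine using the Brahmagupta–Fibonacci identity (a² + b²)(c² + d²) = (ac − bd)² + (ad + bc)² = (ac + bd)² + (ad − bc)²:
  73 · 97 = 7081: from (3² + 8²)(4² + 9²), take (3·4 − 8·9, 3·9 + 8·4) = (12 − 72, 27 + 32) = (-60, 59); dropping signs (only squares matter) gives (60, 59); check 60² + 59² = 3600 + 3481 = 7081 ✓.
  Scale by k = 5: (5·60, 5·59) = (300, 295).
Step 4: Order so x ≤ y and verify: 295² + 300² = 87025 + 90000 = 177025 = n. ✓

n = 177025 = 295² + 300² (one valid representation with x ≤ y).


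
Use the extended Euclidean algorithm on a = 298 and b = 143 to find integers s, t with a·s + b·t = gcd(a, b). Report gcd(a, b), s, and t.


Euclidean algorithm on (298, 143) — divide until remainder is 0:
  298 = 2 · 143 + 12
  143 = 11 · 12 + 11
  12 = 1 · 11 + 1
  11 = 11 · 1 + 0
gcd(298, 143) = 1.
Track Bezout coefficients alongside the remainders: start with r₀ = 298 = a·1 + b·0 (s = 1, t = 0) and r₁ = 143 = a·0 + b·1 (s = 0, t = 1); each new remainder r_{k+1} = r_{k-1} − q_k·r_k inherits s_{k+1} = s_{k-1} − q_k·s_k, t_{k+1} = t_{k-1} − q_k·t_k, so r_k = a·s_k + b·t_k at every step:
  q = 2: r = 12, s = 1 − 2·0 = 1, t = 0 − 2·1 = -2  (check: 298·1 + 143·(-2) = 12)
  q = 11: r = 11, s = 0 − 11·1 = -11, t = 1 − 11·(-2) = 23  (check: 298·(-11) + 143·23 = 11)
  q = 1: r = 1, s = 1 − 1·(-11) = 12, t = -2 − 1·23 = -25  (check: 298·12 + 143·(-25) = 1)
The row with r = 1 (the gcd) gives the Bezout coefficients s = 12, t = -25.
Result: 298 · (12) + 143 · (-25) = 1.

gcd(298, 143) = 1; s = 12, t = -25 (check: 298·12 + 143·(-25) = 1).


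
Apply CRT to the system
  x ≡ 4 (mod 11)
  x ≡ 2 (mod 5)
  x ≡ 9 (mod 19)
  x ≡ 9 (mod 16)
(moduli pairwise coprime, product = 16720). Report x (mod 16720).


Product of moduli M = 11 · 5 · 19 · 16 = 16720.
Merge one congruence at a time:
  Start: x ≡ 4 (mod 11).
  Combine with x ≡ 2 (mod 5); new modulus lcm = 55.
    Write x = 4 + 11·t and substitute into x ≡ 2 (mod 5): 11·t ≡ 2 − 4 = -2 (mod 5).
    Reduce coefficients mod 5: 1·t ≡ 3 (mod 5).
    So t ≡ 3 (mod 5).
    Then x = 4 + 11·3 = 37, valid modulo lcm(11, 5) = 55: x ≡ 37 (mod 55).
  Combine with x ≡ 9 (mod 19); new modulus lcm = 1045.
    Write x = 37 + 55·t and substitute into x ≡ 9 (mod 19): 55·t ≡ 9 − 37 = -28 (mod 19).
    Reduce coefficients mod 19: 17·t ≡ 10 (mod 19).
    The inverse of 17 mod 19 is 9 (since 17·9 = 153 = 8·19 + 1), so t ≡ 9·10 = 90 ≡ 14 (mod 19).
    Then x = 37 + 55·14 = 807, valid modulo lcm(55, 19) = 1045: x ≡ 807 (mod 1045).
  Combine with x ≡ 9 (mod 16); new modulus lcm = 16720.
    Write x = 807 + 1045·t and substitute into x ≡ 9 (mod 16): 1045·t ≡ 9 − 807 = -798 (mod 16).
    Reduce coefficients mod 16: 5·t ≡ 2 (mod 16).
    The inverse of 5 mod 16 is 13 (since 5·13 = 65 = 4·16 + 1), so t ≡ 13·2 = 26 ≡ 10 (mod 16).
    Then x = 807 + 1045·10 = 11257, valid modulo lcm(1045, 16) = 16720: x ≡ 11257 (mod 16720).
Verify against each original: 11257 mod 11 = 4, 11257 mod 5 = 2, 11257 mod 19 = 9, 11257 mod 16 = 9.

x ≡ 11257 (mod 16720).


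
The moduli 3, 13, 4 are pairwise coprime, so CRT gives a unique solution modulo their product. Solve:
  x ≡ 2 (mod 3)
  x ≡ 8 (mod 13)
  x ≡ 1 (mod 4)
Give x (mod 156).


Moduli 3, 13, 4 are pairwise coprime; by CRT there is a unique solution modulo M = 3 · 13 · 4 = 156.
Solve pairwise, accumulating the modulus:
  Start with x ≡ 2 (mod 3).
  Combine with x ≡ 8 (mod 13): since gcd(3, 13) = 1, we get a unique residue mod 39.
    Write x = 2 + 3·t and substitute into x ≡ 8 (mod 13): 3·t ≡ 8 − 2 = 6 (mod 13).
    The inverse of 3 mod 13 is 9 (since 3·9 = 27 = 2·13 + 1), so t ≡ 9·6 = 54 ≡ 2 (mod 13).
    Then x = 2 + 3·2 = 8, valid modulo lcm(3, 13) = 39: x ≡ 8 (mod 39).
  Combine with x ≡ 1 (mod 4): since gcd(39, 4) = 1, we get a unique residue mod 156.
    Write x = 8 + 39·t and substitute into x ≡ 1 (mod 4): 39·t ≡ 1 − 8 = -7 (mod 4).
    Reduce coefficients mod 4: 3·t ≡ 1 (mod 4).
    The inverse of 3 mod 4 is 3 (since 3·3 = 9 = 2·4 + 1), so t ≡ 3·1 = 3 ≡ 3 (mod 4).
    Then x = 8 + 39·3 = 125, valid modulo lcm(39, 4) = 156: x ≡ 125 (mod 156).
Verify: 125 mod 3 = 2 ✓, 125 mod 13 = 8 ✓, 125 mod 4 = 1 ✓.

x ≡ 125 (mod 156).


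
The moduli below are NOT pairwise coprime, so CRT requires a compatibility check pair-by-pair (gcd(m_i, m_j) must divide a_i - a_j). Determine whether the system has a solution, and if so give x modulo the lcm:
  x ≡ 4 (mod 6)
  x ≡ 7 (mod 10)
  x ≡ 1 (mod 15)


Moduli 6, 10, 15 are not pairwise coprime, so CRT works modulo lcm(m_i) when all pairwise compatibility conditions hold.
Pairwise compatibility: gcd(m_i, m_j) must divide a_i - a_j for every pair.
Merge one congruence at a time:
  Start: x ≡ 4 (mod 6).
  Combine with x ≡ 7 (mod 10): gcd(6, 10) = 2, and 7 - 4 = 3 is NOT divisible by 2.
    ⇒ system is inconsistent (no integer solution).

No solution (the system is inconsistent).


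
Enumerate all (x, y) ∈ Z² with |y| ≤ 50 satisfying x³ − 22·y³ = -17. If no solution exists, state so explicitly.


The equation is x³ - 22y³ = -17. For fixed y, x³ = 22·y³ − 17, so a solution requires the RHS to be a perfect cube.
Strategy: iterate y from -50 to 50, compute RHS = 22·y³ − 17, and check whether it is a (positive or negative) perfect cube.
Check small values of y:
  y = 0: RHS = -17 is not a perfect cube.
  y = 1: RHS = 5 is not a perfect cube.
  y = -1: RHS = -39 is not a perfect cube.
  y = 2: RHS = 159 is not a perfect cube.
  y = -2: RHS = -193 is not a perfect cube.
  y = 3: RHS = 577 is not a perfect cube.
  y = -3: RHS = -611 is not a perfect cube.
Continuing the search up to |y| = 50 finds no solutions either.
No (x, y) in the scanned range satisfies the equation.

No integer solutions with |y| ≤ 50.


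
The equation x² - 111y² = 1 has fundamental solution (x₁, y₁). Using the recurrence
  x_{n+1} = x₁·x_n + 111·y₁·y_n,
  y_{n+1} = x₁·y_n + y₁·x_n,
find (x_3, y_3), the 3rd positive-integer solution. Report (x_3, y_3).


Step 1: Find the fundamental solution (x₁, y₁) of x² - 111y² = 1.
  Expand √111 as a continued fraction. a₀ = ⌊√111⌋ = 10; iterate m_{k+1} = d_k·a_k − m_k, d_{k+1} = (111 − m_{k+1}²)/d_k, a_{k+1} = ⌊(a₀ + m_{k+1})/d_{k+1}⌋ (starting m₀ = 0, d₀ = 1), with convergents p_k = a_k·p_{k-1} + p_{k-2}, q_k = a_k·q_{k-1} + q_{k-2} (p₋₁ = 1, q₋₁ = 0):
  k = 0: a₀ = 10; p₀/q₀ = 10/1; p₀² − 111·q₀² = 100 − 111 = -11.
  k = 1: m = 10, d = 11, a = ⌊(10 + 10)/11⌋ = 1; p/q = (1·10 + 1)/(1·1 + 0) = 11/1; p² − 111·q² = 121 − 111 = 10.
  k = 2: m = 1, d = 10, a = ⌊(10 + 1)/10⌋ = 1; p/q = (1·11 + 10)/(1·1 + 1) = 21/2; p² − 111·q² = 441 − 444 = -3.
  k = 3: m = 9, d = 3, a = ⌊(10 + 9)/3⌋ = 6; p/q = (6·21 + 11)/(6·2 + 1) = 137/13; p² − 111·q² = 18769 − 18759 = 10.
  k = 4: m = 9, d = 10, a = ⌊(10 + 9)/10⌋ = 1; p/q = (1·137 + 21)/(1·13 + 2) = 158/15; p² − 111·q² = 24964 − 24975 = -11.
  k = 5: m = 1, d = 11, a = ⌊(10 + 1)/11⌋ = 1; p/q = (1·158 + 137)/(1·15 + 13) = 295/28; p² − 111·q² = 87025 − 87024 = 1.
  The first convergent with p² − 111·q² = 1 gives the fundamental solution (x₁, y₁) = (295, 28).
Step 2: Apply the recurrence (x_{n+1}, y_{n+1}) = (x₁x_n + 111y₁y_n, x₁y_n + y₁x_n) repeatedly.
  From (x_1, y_1) = (295, 28): x_2 = 295·295 + 111·28·28 = 174049; y_2 = 295·28 + 28·295 = 16520.
  From (x_2, y_2) = (174049, 16520): x_3 = 295·174049 + 111·28·16520 = 102688615; y_3 = 295·16520 + 28·174049 = 9746772.
Step 3: Verify x_3² - 111·y_3² = 10544951650618225 - 10544951650618224 = 1 (should be 1). ✓

(x_1, y_1) = (295, 28); (x_3, y_3) = (102688615, 9746772).


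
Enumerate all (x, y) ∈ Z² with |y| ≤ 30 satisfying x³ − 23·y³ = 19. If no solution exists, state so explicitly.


The equation is x³ - 23y³ = 19. For fixed y, x³ = 23·y³ + 19, so a solution requires the RHS to be a perfect cube.
Strategy: iterate y from -30 to 30, compute RHS = 23·y³ + 19, and check whether it is a (positive or negative) perfect cube.
Check small values of y:
  y = 0: RHS = 19 is not a perfect cube.
  y = 1: RHS = 42 is not a perfect cube.
  y = -1: RHS = -4 is not a perfect cube.
  y = 2: RHS = 203 is not a perfect cube.
  y = -2: RHS = -165 is not a perfect cube.
  y = 3: RHS = 640 is not a perfect cube.
  y = -3: RHS = -602 is not a perfect cube.
Continuing the search up to |y| = 30 finds no solutions either.
No (x, y) in the scanned range satisfies the equation.

No integer solutions with |y| ≤ 30.


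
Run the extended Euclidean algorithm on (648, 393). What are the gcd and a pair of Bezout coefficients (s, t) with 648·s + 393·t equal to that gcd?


Euclidean algorithm on (648, 393) — divide until remainder is 0:
  648 = 1 · 393 + 255
  393 = 1 · 255 + 138
  255 = 1 · 138 + 117
  138 = 1 · 117 + 21
  117 = 5 · 21 + 12
  21 = 1 · 12 + 9
  12 = 1 · 9 + 3
  9 = 3 · 3 + 0
gcd(648, 393) = 3.
Track Bezout coefficients alongside the remainders: start with r₀ = 648 = a·1 + b·0 (s = 1, t = 0) and r₁ = 393 = a·0 + b·1 (s = 0, t = 1); each new remainder r_{k+1} = r_{k-1} − q_k·r_k inherits s_{k+1} = s_{k-1} − q_k·s_k, t_{k+1} = t_{k-1} − q_k·t_k, so r_k = a·s_k + b·t_k at every step:
  q = 1: r = 255, s = 1 − 1·0 = 1, t = 0 − 1·1 = -1  (check: 648·1 + 393·(-1) = 255)
  q = 1: r = 138, s = 0 − 1·1 = -1, t = 1 − 1·(-1) = 2  (check: 648·(-1) + 393·2 = 138)
  q = 1: r = 117, s = 1 − 1·(-1) = 2, t = -1 − 1·2 = -3  (check: 648·2 + 393·(-3) = 117)
  q = 1: r = 21, s = -1 − 1·2 = -3, t = 2 − 1·(-3) = 5  (check: 648·(-3) + 393·5 = 21)
  q = 5: r = 12, s = 2 − 5·(-3) = 17, t = -3 − 5·5 = -28  (check: 648·17 + 393·(-28) = 12)
  q = 1: r = 9, s = -3 − 1·17 = -20, t = 5 − 1·(-28) = 33  (check: 648·(-20) + 393·33 = 9)
  q = 1: r = 3, s = 17 − 1·(-20) = 37, t = -28 − 1·33 = -61  (check: 648·37 + 393·(-61) = 3)
The row with r = 3 (the gcd) gives the Bezout coefficients s = 37, t = -61.
Result: 648 · (37) + 393 · (-61) = 3.

gcd(648, 393) = 3; s = 37, t = -61 (check: 648·37 + 393·(-61) = 3).


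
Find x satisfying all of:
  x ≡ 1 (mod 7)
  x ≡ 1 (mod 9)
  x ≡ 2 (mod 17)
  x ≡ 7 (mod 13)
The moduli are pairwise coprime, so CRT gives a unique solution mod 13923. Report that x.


Product of moduli M = 7 · 9 · 17 · 13 = 13923.
Merge one congruence at a time:
  Start: x ≡ 1 (mod 7).
  Combine with x ≡ 1 (mod 9); new modulus lcm = 63.
    Write x = 1 + 7·t and substitute into x ≡ 1 (mod 9): 7·t ≡ 1 − 1 = 0 (mod 9).
    The inverse of 7 mod 9 is 4 (since 7·4 = 28 = 3·9 + 1), so t ≡ 4·0 = 0 ≡ 0 (mod 9).
    Then x = 1 + 7·0 = 1, valid modulo lcm(7, 9) = 63: x ≡ 1 (mod 63).
  Combine with x ≡ 2 (mod 17); new modulus lcm = 1071.
    Write x = 1 + 63·t and substitute into x ≡ 2 (mod 17): 63·t ≡ 2 − 1 = 1 (mod 17).
    Reduce coefficients mod 17: 12·t ≡ 1 (mod 17).
    The inverse of 12 mod 17 is 10 (since 12·10 = 120 = 7·17 + 1), so t ≡ 10·1 = 10 ≡ 10 (mod 17).
    Then x = 1 + 63·10 = 631, valid modulo lcm(63, 17) = 1071: x ≡ 631 (mod 1071).
  Combine with x ≡ 7 (mod 13); new modulus lcm = 13923.
    Write x = 631 + 1071·t and substitute into x ≡ 7 (mod 13): 1071·t ≡ 7 − 631 = -624 (mod 13).
    Reduce coefficients mod 13: 5·t ≡ 0 (mod 13).
    The inverse of 5 mod 13 is 8 (since 5·8 = 40 = 3·13 + 1), so t ≡ 8·0 = 0 ≡ 0 (mod 13).
    Then x = 631 + 1071·0 = 631, valid modulo lcm(1071, 13) = 13923: x ≡ 631 (mod 13923).
Verify against each original: 631 mod 7 = 1, 631 mod 9 = 1, 631 mod 17 = 2, 631 mod 13 = 7.

x ≡ 631 (mod 13923).


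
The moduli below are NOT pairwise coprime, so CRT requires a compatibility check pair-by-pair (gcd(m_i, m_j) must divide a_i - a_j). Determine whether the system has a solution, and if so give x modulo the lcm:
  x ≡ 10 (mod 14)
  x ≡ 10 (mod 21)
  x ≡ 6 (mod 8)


Moduli 14, 21, 8 are not pairwise coprime, so CRT works modulo lcm(m_i) when all pairwise compatibility conditions hold.
Pairwise compatibility: gcd(m_i, m_j) must divide a_i - a_j for every pair.
Merge one congruence at a time:
  Start: x ≡ 10 (mod 14).
  Combine with x ≡ 10 (mod 21): gcd(14, 21) = 7; 10 - 10 = 0, which IS divisible by 7, so compatible.
    Write x = 10 + 14·t and substitute into x ≡ 10 (mod 21): 14·t ≡ 10 − 10 = 0 (mod 21).
    Divide the congruence (and modulus) by g = 7: 2·t ≡ 0 (mod 3).
    The inverse of 2 mod 3 is 2 (since 2·2 = 4 = 1·3 + 1), so t ≡ 2·0 = 0 ≡ 0 (mod 3).
    Then x = 10 + 14·0 = 10, valid modulo lcm(14, 21) = 42: x ≡ 10 (mod 42).
  Combine with x ≡ 6 (mod 8): gcd(42, 8) = 2; 6 - 10 = -4, which IS divisible by 2, so compatible.
    Write x = 10 + 42·t and substitute into x ≡ 6 (mod 8): 42·t ≡ 6 − 10 = -4 (mod 8).
    Divide the congruence (and modulus) by g = 2: 21·t ≡ -2 (mod 4).
    Reduce coefficients mod 4: 1·t ≡ 2 (mod 4).
    So t ≡ 2 (mod 4).
    Then x = 10 + 42·2 = 94, valid modulo lcm(42, 8) = 168: x ≡ 94 (mod 168).
Verify: 94 mod 14 = 10, 94 mod 21 = 10, 94 mod 8 = 6.

x ≡ 94 (mod 168).


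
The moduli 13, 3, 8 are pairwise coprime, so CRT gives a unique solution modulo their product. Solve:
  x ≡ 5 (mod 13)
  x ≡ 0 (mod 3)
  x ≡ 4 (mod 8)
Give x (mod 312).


Moduli 13, 3, 8 are pairwise coprime; by CRT there is a unique solution modulo M = 13 · 3 · 8 = 312.
Solve pairwise, accumulating the modulus:
  Start with x ≡ 5 (mod 13).
  Combine with x ≡ 0 (mod 3): since gcd(13, 3) = 1, we get a unique residue mod 39.
    Write x = 5 + 13·t and substitute into x ≡ 0 (mod 3): 13·t ≡ 0 − 5 = -5 (mod 3).
    Reduce coefficients mod 3: 1·t ≡ 1 (mod 3).
    So t ≡ 1 (mod 3).
    Then x = 5 + 13·1 = 18, valid modulo lcm(13, 3) = 39: x ≡ 18 (mod 39).
  Combine with x ≡ 4 (mod 8): since gcd(39, 8) = 1, we get a unique residue mod 312.
    Write x = 18 + 39·t and substitute into x ≡ 4 (mod 8): 39·t ≡ 4 − 18 = -14 (mod 8).
    Reduce coefficients mod 8: 7·t ≡ 2 (mod 8).
    The inverse of 7 mod 8 is 7 (since 7·7 = 49 = 6·8 + 1), so t ≡ 7·2 = 14 ≡ 6 (mod 8).
    Then x = 18 + 39·6 = 252, valid modulo lcm(39, 8) = 312: x ≡ 252 (mod 312).
Verify: 252 mod 13 = 5 ✓, 252 mod 3 = 0 ✓, 252 mod 8 = 4 ✓.

x ≡ 252 (mod 312).
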